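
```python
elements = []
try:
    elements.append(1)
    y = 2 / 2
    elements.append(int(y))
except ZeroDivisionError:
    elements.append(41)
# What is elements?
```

Step-by-step execution trace:
1. try: `elements.append(1)` → elements = [1].
2. `y = 2 / 2` → y = 1.0. No exception raised.
3. `elements.append(int(y))` → elements = [1, 1].
4. `except ZeroDivisionError` is skipped (no exception was raised).
Result: [1, 1]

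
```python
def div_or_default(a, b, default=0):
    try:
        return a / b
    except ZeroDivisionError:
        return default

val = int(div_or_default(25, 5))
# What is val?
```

Step-by-step execution trace:
1. `div_or_default(25, 5)` enters try: `return 25 / 5` → returns 5.0. No exception raised.
2. `except ZeroDivisionError` is skipped.
3. `int(5.0)` → 5 → val = 5.
Result: 5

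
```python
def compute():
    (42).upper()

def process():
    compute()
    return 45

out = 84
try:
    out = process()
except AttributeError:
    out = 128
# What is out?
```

Step-by-step execution trace:
1. out starts at 84.
2. try: `process()` calls `compute()`.
3. `compute()` evaluates `(42).upper()`, which raises AttributeError; it propagates through process (uncaught).
4. `return 45` in process is not reached; the assignment to out does not complete.
5. `except AttributeError` matches → out = 128.
Result: 128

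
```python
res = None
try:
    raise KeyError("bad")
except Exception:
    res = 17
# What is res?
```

Step-by-step execution trace:
1. `raise KeyError(...)` raises KeyError.
2. `except Exception` matches (KeyError is a subclass of Exception) → res = 17.
Result: 17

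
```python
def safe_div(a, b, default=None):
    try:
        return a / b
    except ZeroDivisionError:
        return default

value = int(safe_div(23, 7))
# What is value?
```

Step-by-step execution trace:
1. `safe_div(23, 7)` enters try: `return 23 / 7` → returns 3.2857142857142856. No exception raised.
2. `except ZeroDivisionError` is skipped.
3. `int(3.2857142857142856)` → 3 → value = 3.
Result: 3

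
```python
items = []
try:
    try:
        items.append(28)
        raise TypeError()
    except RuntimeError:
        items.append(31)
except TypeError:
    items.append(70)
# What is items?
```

Step-by-step execution trace:
1. Inner try: `items.append(28)` → items = [28].
2. `raise TypeError()` raises TypeError.
3. Inner `except RuntimeError` does not match TypeError; exception propagates to outer try.
4. Outer `except TypeError` matches → `items.append(70)` → items = [28, 70].
Result: [28, 70]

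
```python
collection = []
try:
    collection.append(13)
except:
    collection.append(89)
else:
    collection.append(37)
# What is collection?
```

Step-by-step execution trace:
1. try: `collection.append(13)` → collection = [13]. No exception raised.
2. `except` is skipped.
3. `else` runs (try completed without exception): `collection.append(37)` → collection = [13, 37].
Result: [13, 37]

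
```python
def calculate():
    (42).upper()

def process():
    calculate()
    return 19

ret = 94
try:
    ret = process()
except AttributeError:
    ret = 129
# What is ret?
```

Step-by-step execution trace:
1. ret starts at 94.
2. try: `process()` calls `calculate()`.
3. `calculate()` evaluates `(42).upper()`, which raises AttributeError; it propagates through process (uncaught).
4. `return 19` in process is not reached; the assignment to ret does not complete.
5. `except AttributeError` matches → ret = 129.
Result: 129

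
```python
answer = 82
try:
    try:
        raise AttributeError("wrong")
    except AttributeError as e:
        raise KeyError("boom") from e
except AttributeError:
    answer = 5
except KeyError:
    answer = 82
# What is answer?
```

Step-by-step execution trace:
1. Inner try raises AttributeError; inner `except AttributeError as e` catches it.
2. `raise KeyError(...) from e` raises KeyError (AttributeError is attached as __cause__, but only KeyError is active).
3. Outer `except AttributeError` does not match KeyError; skipped.
4. Outer `except KeyError` matches → answer = 82.
Result: 82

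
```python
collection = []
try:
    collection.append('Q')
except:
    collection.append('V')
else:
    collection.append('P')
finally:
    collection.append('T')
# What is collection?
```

Step-by-step execution trace:
1. try: `collection.append('Q')` → collection = ['Q']. No exception raised.
2. `except` is skipped.
3. `else` runs: `collection.append('P')` → collection = ['Q', 'P'].
4. `finally` always runs: `collection.append('T')` → collection = ['Q', 'P', 'T'].
Result: ['Q', 'P', 'T']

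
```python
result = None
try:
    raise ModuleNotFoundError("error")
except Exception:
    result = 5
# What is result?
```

Step-by-step execution trace:
1. `raise ModuleNotFoundError(...)` raises ModuleNotFoundError.
2. `except Exception` matches (ModuleNotFoundError is a subclass of Exception) → result = 5.
Result: 5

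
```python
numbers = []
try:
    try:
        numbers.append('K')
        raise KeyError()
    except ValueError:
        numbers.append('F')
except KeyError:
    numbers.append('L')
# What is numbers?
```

Step-by-step execution trace:
1. Inner try: `numbers.append('K')` → numbers = ['K'].
2. `raise KeyError()` raises KeyError.
3. Inner `except ValueError` does not match KeyError; exception propagates to outer try.
4. Outer `except KeyError` matches → `numbers.append('L')` → numbers = ['K', 'L'].
Result: ['K', 'L']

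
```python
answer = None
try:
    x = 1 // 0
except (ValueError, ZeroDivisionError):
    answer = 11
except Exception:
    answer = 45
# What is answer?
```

Step-by-step execution trace:
1. `x = 1 // 0` raises ZeroDivisionError.
2. `except (ValueError, ZeroDivisionError)` matches (ZeroDivisionError is in the tuple) → answer = 11.
3. `except Exception` is not reached.
Result: 11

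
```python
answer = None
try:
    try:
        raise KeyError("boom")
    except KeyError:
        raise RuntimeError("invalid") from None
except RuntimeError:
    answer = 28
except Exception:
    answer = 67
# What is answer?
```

Step-by-step execution trace:
1. Inner try raises KeyError; inner `except KeyError` catches it.
2. `raise RuntimeError(...) from None` raises RuntimeError (from None suppresses __context__, but the active exception is still RuntimeError).
3. Outer `except RuntimeError` matches → answer = 28.
4. `except Exception` is not reached.
Result: 28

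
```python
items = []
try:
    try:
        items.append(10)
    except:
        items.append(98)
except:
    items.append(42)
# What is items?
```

Step-by-step execution trace:
1. Inner try: `items.append(10)` → items = [10]. No exception raised.
2. Inner `except` is skipped.
3. Inner try completes normally; outer `except` is skipped.
Result: [10]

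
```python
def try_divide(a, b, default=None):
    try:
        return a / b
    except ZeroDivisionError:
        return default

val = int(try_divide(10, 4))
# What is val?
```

Step-by-step execution trace:
1. `try_divide(10, 4)` enters try: `return 10 / 4` → returns 2.5. No exception raised.
2. `except ZeroDivisionError` is skipped.
3. `int(2.5)` → 2 → val = 2.
Result: 2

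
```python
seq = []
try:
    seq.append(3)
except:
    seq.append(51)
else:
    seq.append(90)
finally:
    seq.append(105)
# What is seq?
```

Step-by-step execution trace:
1. try: `seq.append(3)` → seq = [3]. No exception raised.
2. `except` is skipped.
3. `else` runs: `seq.append(90)` → seq = [3, 90].
4. `finally` always runs: `seq.append(105)` → seq = [3, 90, 105].
Result: [3, 90, 105]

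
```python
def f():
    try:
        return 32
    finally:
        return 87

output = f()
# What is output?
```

Step-by-step execution trace:
1. `f()` enters try: `return 32` sets pending return value 32.
2. Before returning, `finally: return 87` runs and overrides the pending return.
3. f() returns 87 → output = 87.
Result: 87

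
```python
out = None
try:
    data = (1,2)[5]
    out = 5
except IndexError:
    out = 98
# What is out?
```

Step-by-step execution trace:
1. `data = (1,2)[5]` raises IndexError.
2. `out = 5` is not reached.
3. `except IndexError` matches → out = 98.
Result: 98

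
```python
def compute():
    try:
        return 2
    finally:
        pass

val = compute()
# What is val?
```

Step-by-step execution trace:
1. `compute()` enters try: `return 2` sets pending return value 2.
2. Before returning, `finally: pass` runs (no effect).
3. compute() returns 2 → val = 2.
Result: 2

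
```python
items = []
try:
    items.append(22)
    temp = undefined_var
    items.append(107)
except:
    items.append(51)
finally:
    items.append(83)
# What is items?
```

Step-by-step execution trace:
1. try: `items.append(22)` → items = [22].
2. `temp = undefined_var` raises NameError; `items.append(107)` is not reached.
3. bare `except` matches → `items.append(51)` → items = [22, 51].
4. finally always runs: `items.append(83)` → items = [22, 51, 83].
Result: [22, 51, 83]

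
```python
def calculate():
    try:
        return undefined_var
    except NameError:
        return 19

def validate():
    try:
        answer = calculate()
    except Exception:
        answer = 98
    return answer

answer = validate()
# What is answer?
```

Step-by-step execution trace:
1. `validate()` calls `calculate()`.
2. In calculate: `undefined_var` raises NameError; `except NameError` catches it → returns 19.
3. In validate: `answer = calculate()` → answer = 19. No exception reaches validate.
4. `except Exception` is skipped; validate returns 19.
5. answer = 19.
Result: 19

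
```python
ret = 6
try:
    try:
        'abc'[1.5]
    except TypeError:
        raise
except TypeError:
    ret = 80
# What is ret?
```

Step-by-step execution trace:
1. Inner try: `'abc'[1.5]` raises TypeError.
2. Inner `except TypeError` matches; bare `raise` re-raises the same TypeError.
3. Outer `except TypeError` matches → ret = 80.
Result: 80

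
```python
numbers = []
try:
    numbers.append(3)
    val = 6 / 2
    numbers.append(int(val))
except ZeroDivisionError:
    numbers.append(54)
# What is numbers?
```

Step-by-step execution trace:
1. try: `numbers.append(3)` → numbers = [3].
2. `val = 6 / 2` → val = 3.0. No exception raised.
3. `numbers.append(int(val))` → numbers = [3, 3].
4. `except ZeroDivisionError` is skipped (no exception was raised).
Result: [3, 3]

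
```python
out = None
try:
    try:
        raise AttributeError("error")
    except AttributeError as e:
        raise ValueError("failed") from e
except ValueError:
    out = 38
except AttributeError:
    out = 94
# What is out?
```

Step-by-step execution trace:
1. Inner try raises AttributeError; inner `except AttributeError as e` catches it.
2. `raise ValueError(...) from e` raises ValueError (AttributeError is attached as __cause__, but only ValueError is active).
3. Outer `except ValueError` matches → out = 38.
4. `except AttributeError` is not reached.
Result: 38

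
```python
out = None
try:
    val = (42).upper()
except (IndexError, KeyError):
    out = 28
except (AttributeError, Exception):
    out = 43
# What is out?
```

Step-by-step execution trace:
1. `val = (42).upper()` raises AttributeError.
2. `except (IndexError, KeyError)` does not match AttributeError; skipped.
3. `except (AttributeError, Exception)` matches (AttributeError is in the tuple) → out = 43.
Result: 43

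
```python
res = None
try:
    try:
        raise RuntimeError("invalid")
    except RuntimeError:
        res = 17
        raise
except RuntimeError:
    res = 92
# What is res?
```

Step-by-step execution trace:
1. Inner try: `raise RuntimeError("invalid")` raises RuntimeError.
2. Inner `except RuntimeError` matches → res = 17.
3. bare `raise` re-raises the same RuntimeError.
4. Outer `except RuntimeError` matches → res = 92.
Result: 92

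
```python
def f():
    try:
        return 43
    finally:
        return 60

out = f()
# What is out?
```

Step-by-step execution trace:
1. `f()` enters try: `return 43` sets pending return value 43.
2. Before returning, `finally: return 60` runs and overrides the pending return.
3. f() returns 60 → out = 60.
Result: 60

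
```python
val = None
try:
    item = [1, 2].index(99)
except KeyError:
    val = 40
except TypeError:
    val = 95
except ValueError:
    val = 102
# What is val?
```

Step-by-step execution trace:
1. `item = [1, 2].index(99)` raises ValueError.
2. `except KeyError` does not match ValueError; skipped.
3. `except TypeError` does not match ValueError; skipped.
4. `except ValueError` matches → val = 102.
Result: 102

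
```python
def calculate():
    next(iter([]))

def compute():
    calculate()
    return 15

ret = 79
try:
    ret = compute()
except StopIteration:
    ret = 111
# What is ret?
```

Step-by-step execution trace:
1. ret starts at 79.
2. try: `compute()` calls `calculate()`.
3. `calculate()` evaluates `next(iter([]))`, which raises StopIteration; it propagates through compute (uncaught).
4. `return 15` in compute is not reached; the assignment to ret does not complete.
5. `except StopIteration` matches → ret = 111.
Result: 111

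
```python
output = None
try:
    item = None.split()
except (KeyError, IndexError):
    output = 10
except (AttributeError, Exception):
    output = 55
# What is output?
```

Step-by-step execution trace:
1. `item = None.split()` raises AttributeError.
2. `except (KeyError, IndexError)` does not match AttributeError; skipped.
3. `except (AttributeError, Exception)` matches (AttributeError is in the tuple) → output = 55.
Result: 55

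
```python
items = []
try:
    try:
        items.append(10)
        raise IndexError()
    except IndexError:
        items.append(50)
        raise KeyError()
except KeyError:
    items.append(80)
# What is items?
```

Step-by-step execution trace:
1. Inner try: `items.append(10)` → items = [10].
2. `raise IndexError()` raises IndexError.
3. Inner `except IndexError` matches → `items.append(50)` → items = [10, 50].
4. `raise KeyError()` raises KeyError; propagates to outer try.
5. Outer `except KeyError` matches → `items.append(80)` → items = [10, 50, 80].
Result: [10, 50, 80]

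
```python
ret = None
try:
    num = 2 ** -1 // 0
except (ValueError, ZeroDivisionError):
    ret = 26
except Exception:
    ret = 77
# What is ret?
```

Step-by-step execution trace:
1. `num = 2 ** -1 // 0` raises ZeroDivisionError.
2. `except (ValueError, ZeroDivisionError)` matches (ZeroDivisionError is in the tuple) → ret = 26.
3. `except Exception` is not reached.
Result: 26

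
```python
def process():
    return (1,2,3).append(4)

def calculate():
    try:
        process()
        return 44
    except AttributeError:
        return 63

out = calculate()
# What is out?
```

Step-by-step execution trace:
1. `calculate()` calls `process()`.
2. `process()` evaluates `(1,2,3).append(4)`, which raises AttributeError; it propagates to the caller.
3. `return 44` is not reached.
4. `except AttributeError` in calculate matches → returns 63.
5. out = 63.
Result: 63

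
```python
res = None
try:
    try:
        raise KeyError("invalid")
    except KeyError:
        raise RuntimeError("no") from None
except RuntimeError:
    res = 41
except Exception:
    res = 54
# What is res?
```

Step-by-step execution trace:
1. Inner try raises KeyError; inner `except KeyError` catches it.
2. `raise RuntimeError(...) from None` raises RuntimeError (from None suppresses __context__, but the active exception is still RuntimeError).
3. Outer `except RuntimeError` matches → res = 41.
4. `except Exception` is not reached.
Result: 41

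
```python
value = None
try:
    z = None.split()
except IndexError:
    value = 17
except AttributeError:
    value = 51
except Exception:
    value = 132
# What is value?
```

Step-by-step execution trace:
1. `z = None.split()` raises AttributeError.
2. `except IndexError` does not match AttributeError; skipped.
3. `except AttributeError` matches → value = 51.
4. Remaining except clauses are skipped.
Result: 51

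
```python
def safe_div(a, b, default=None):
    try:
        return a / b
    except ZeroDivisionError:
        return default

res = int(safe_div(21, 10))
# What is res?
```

Step-by-step execution trace:
1. `safe_div(21, 10)` enters try: `return 21 / 10` → returns 2.1. No exception raised.
2. `except ZeroDivisionError` is skipped.
3. `int(2.1)` → 2 → res = 2.
Result: 2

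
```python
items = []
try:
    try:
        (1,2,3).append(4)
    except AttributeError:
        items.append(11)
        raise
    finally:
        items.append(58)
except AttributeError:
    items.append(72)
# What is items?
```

Step-by-step execution trace:
1. Inner try: `(1,2,3).append(4)` raises AttributeError.
2. Inner `except AttributeError` matches → `items.append(11)` → items = [11].
3. bare `raise` re-raises AttributeError.
4. Inner `finally` runs during unwinding: `items.append(58)` → items = [11, 58].
5. Outer `except AttributeError` matches → `items.append(72)` → items = [11, 58, 72].
Result: [11, 58, 72]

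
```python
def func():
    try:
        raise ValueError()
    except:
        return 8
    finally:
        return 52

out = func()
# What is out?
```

Step-by-step execution trace:
1. `func()` enters try: `raise ValueError()` raises ValueError.
2. bare `except` matches → `return 8` sets pending return value 8.
3. Before returning, `finally: return 52` runs and overrides the pending return.
4. func() returns 52 → out = 52.
Result: 52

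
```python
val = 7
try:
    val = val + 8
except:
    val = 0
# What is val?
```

Step-by-step execution trace:
1. val starts at 7.
2. try: `val = val + 8` → val = 15. No exception raised.
3. `except` is skipped.
Result: 15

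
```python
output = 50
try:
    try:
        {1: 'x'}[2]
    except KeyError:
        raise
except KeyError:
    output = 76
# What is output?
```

Step-by-step execution trace:
1. Inner try: `{1: 'x'}[2]` raises KeyError.
2. Inner `except KeyError` matches; bare `raise` re-raises the same KeyError.
3. Outer `except KeyError` matches → output = 76.
Result: 76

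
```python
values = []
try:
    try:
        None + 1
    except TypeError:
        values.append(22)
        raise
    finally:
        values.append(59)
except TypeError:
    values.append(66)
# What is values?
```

Step-by-step execution trace:
1. Inner try: `None + 1` raises TypeError.
2. Inner `except TypeError` matches → `values.append(22)` → values = [22].
3. bare `raise` re-raises TypeError.
4. Inner `finally` runs during unwinding: `values.append(59)` → values = [22, 59].
5. Outer `except TypeError` matches → `values.append(66)` → values = [22, 59, 66].
Result: [22, 59, 66]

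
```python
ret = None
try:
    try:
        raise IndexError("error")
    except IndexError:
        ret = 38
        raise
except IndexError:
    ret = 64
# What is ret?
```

Step-by-step execution trace:
1. Inner try: `raise IndexError("error")` raises IndexError.
2. Inner `except IndexError` matches → ret = 38.
3. bare `raise` re-raises the same IndexError.
4. Outer `except IndexError` matches → ret = 64.
Result: 64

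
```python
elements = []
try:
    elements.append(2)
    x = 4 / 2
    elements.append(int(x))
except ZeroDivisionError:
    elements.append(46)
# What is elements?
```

Step-by-step execution trace:
1. try: `elements.append(2)` → elements = [2].
2. `x = 4 / 2` → x = 2.0. No exception raised.
3. `elements.append(int(x))` → elements = [2, 2].
4. `except ZeroDivisionError` is skipped (no exception was raised).
Result: [2, 2]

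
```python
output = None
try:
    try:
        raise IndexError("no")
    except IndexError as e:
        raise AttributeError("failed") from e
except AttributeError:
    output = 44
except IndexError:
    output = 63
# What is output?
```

Step-by-step execution trace:
1. Inner try raises IndexError; inner `except IndexError as e` catches it.
2. `raise AttributeError(...) from e` raises AttributeError (IndexError is attached as __cause__, but only AttributeError is active).
3. Outer `except AttributeError` matches → output = 44.
4. `except IndexError` is not reached.
Result: 44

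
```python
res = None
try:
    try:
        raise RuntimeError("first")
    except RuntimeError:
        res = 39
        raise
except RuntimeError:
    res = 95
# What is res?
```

Step-by-step execution trace:
1. Inner try: `raise RuntimeError("first")` raises RuntimeError.
2. Inner `except RuntimeError` matches → res = 39.
3. bare `raise` re-raises the same RuntimeError.
4. Outer `except RuntimeError` matches → res = 95.
Result: 95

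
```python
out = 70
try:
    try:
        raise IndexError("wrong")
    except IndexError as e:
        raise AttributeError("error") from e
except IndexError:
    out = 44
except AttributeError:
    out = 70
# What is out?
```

Step-by-step execution trace:
1. Inner try raises IndexError; inner `except IndexError as e` catches it.
2. `raise AttributeError(...) from e` raises AttributeError (IndexError is attached as __cause__, but only AttributeError is active).
3. Outer `except IndexError` does not match AttributeError; skipped.
4. Outer `except AttributeError` matches → out = 70.
Result: 70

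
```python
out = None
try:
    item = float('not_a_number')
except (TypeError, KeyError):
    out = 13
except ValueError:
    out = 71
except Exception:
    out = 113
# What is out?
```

Step-by-step execution trace:
1. `item = float('not_a_number')` raises ValueError.
2. `except (TypeError, KeyError)` does not match ValueError; skipped.
3. `except ValueError` matches (exact type match) → out = 71.
4. `except Exception` is not reached.
Result: 71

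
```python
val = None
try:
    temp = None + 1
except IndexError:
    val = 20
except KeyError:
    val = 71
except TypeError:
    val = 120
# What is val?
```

Step-by-step execution trace:
1. `temp = None + 1` raises TypeError.
2. `except IndexError` does not match TypeError; skipped.
3. `except KeyError` does not match TypeError; skipped.
4. `except TypeError` matches → val = 120.
Result: 120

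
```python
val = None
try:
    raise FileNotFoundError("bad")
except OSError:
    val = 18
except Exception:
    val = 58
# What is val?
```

Step-by-step execution trace:
1. `raise FileNotFoundError(...)` raises FileNotFoundError.
2. `except OSError` matches (FileNotFoundError is a subclass of OSError) → val = 18.
3. `except Exception` is not reached.
Result: 18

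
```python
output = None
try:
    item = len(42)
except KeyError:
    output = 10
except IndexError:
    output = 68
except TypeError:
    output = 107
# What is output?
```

Step-by-step execution trace:
1. `item = len(42)` raises TypeError.
2. `except KeyError` does not match TypeError; skipped.
3. `except IndexError` does not match TypeError; skipped.
4. `except TypeError` matches → output = 107.
Result: 107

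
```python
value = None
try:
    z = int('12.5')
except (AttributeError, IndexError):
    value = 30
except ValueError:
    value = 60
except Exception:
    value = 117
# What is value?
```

Step-by-step execution trace:
1. `z = int('12.5')` raises ValueError.
2. `except (AttributeError, IndexError)` does not match ValueError; skipped.
3. `except ValueError` matches (exact type match) → value = 60.
4. `except Exception` is not reached.
Result: 60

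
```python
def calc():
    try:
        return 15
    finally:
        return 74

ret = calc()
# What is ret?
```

Step-by-step execution trace:
1. `calc()` enters try: `return 15` sets pending return value 15.
2. Before returning, `finally: return 74` runs and overrides the pending return.
3. calc() returns 74 → ret = 74.
Result: 74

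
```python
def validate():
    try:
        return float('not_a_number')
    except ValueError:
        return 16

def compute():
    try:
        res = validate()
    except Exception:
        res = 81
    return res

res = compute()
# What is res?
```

Step-by-step execution trace:
1. `compute()` calls `validate()`.
2. In validate: `float('not_a_number')` raises ValueError; `except ValueError` catches it → returns 16.
3. In compute: `res = validate()` → res = 16. No exception reaches compute.
4. `except Exception` is skipped; compute returns 16.
5. res = 16.
Result: 16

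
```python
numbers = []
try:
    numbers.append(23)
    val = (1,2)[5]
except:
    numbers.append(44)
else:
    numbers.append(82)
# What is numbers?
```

Step-by-step execution trace:
1. try: `numbers.append(23)` → numbers = [23].
2. `val = (1,2)[5]` raises IndexError.
3. bare `except` matches → `numbers.append(44)` → numbers = [23, 44].
4. `else` is skipped (an exception was raised).
Result: [23, 44]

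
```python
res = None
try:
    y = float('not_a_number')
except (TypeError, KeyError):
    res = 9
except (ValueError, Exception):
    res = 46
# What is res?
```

Step-by-step execution trace:
1. `y = float('not_a_number')` raises ValueError.
2. `except (TypeError, KeyError)` does not match ValueError; skipped.
3. `except (ValueError, Exception)` matches (ValueError is in the tuple) → res = 46.
Result: 46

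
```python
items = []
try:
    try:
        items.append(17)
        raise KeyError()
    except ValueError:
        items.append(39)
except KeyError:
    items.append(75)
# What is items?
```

Step-by-step execution trace:
1. Inner try: `items.append(17)` → items = [17].
2. `raise KeyError()` raises KeyError.
3. Inner `except ValueError` does not match KeyError; exception propagates to outer try.
4. Outer `except KeyError` matches → `items.append(75)` → items = [17, 75].
Result: [17, 75]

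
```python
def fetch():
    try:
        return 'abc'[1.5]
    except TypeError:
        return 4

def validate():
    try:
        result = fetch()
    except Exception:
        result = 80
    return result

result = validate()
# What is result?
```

Step-by-step execution trace:
1. `validate()` calls `fetch()`.
2. In fetch: `'abc'[1.5]` raises TypeError; `except TypeError` catches it → returns 4.
3. In validate: `result = fetch()` → result = 4. No exception reaches validate.
4. `except Exception` is skipped; validate returns 4.
5. result = 4.
Result: 4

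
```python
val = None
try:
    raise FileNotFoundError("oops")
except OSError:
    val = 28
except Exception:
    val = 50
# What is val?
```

Step-by-step execution trace:
1. `raise FileNotFoundError(...)` raises FileNotFoundError.
2. `except OSError` matches (FileNotFoundError is a subclass of OSError) → val = 28.
3. `except Exception` is not reached.
Result: 28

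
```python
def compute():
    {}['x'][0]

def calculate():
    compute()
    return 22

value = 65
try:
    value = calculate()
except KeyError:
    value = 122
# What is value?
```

Step-by-step execution trace:
1. value starts at 65.
2. try: `calculate()` calls `compute()`.
3. `compute()` evaluates `{}['x'][0]`, which raises KeyError; it propagates through calculate (uncaught).
4. `return 22` in calculate is not reached; the assignment to value does not complete.
5. `except KeyError` matches → value = 122.
Result: 122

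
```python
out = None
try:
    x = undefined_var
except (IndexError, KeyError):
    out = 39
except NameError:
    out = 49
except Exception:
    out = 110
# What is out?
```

Step-by-step execution trace:
1. `x = undefined_var` raises NameError.
2. `except (IndexError, KeyError)` does not match NameError; skipped.
3. `except NameError` matches (exact type match) → out = 49.
4. `except Exception` is not reached.
Result: 49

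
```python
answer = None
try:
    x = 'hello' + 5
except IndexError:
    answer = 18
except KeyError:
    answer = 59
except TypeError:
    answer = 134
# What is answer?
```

Step-by-step execution trace:
1. `x = 'hello' + 5` raises TypeError.
2. `except IndexError` does not match TypeError; skipped.
3. `except KeyError` does not match TypeError; skipped.
4. `except TypeError` matches → answer = 134.
Result: 134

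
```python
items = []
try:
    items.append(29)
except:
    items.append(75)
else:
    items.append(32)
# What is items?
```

Step-by-step execution trace:
1. try: `items.append(29)` → items = [29]. No exception raised.
2. `except` is skipped.
3. `else` runs (try completed without exception): `items.append(32)` → items = [29, 32].
Result: [29, 32]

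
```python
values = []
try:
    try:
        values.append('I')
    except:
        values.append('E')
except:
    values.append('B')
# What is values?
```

Step-by-step execution trace:
1. Inner try: `values.append('I')` → values = ['I']. No exception raised.
2. Inner `except` is skipped.
3. Inner try completes normally; outer `except` is skipped.
Result: ['I']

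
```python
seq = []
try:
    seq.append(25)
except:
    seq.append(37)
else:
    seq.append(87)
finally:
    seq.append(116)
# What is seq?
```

Step-by-step execution trace:
1. try: `seq.append(25)` → seq = [25]. No exception raised.
2. `except` is skipped.
3. `else` runs: `seq.append(87)` → seq = [25, 87].
4. `finally` always runs: `seq.append(116)` → seq = [25, 87, 116].
Result: [25, 87, 116]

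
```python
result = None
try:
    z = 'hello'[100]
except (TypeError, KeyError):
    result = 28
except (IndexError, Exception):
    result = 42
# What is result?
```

Step-by-step execution trace:
1. `z = 'hello'[100]` raises IndexError.
2. `except (TypeError, KeyError)` does not match IndexError; skipped.
3. `except (IndexError, Exception)` matches (IndexError is in the tuple) → result = 42.
Result: 42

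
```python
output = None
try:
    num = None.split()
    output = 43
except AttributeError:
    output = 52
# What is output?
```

Step-by-step execution trace:
1. `num = None.split()` raises AttributeError.
2. `output = 43` is not reached.
3. `except AttributeError` matches → output = 52.
Result: 52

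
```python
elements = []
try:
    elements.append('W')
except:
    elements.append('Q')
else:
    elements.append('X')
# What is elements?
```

Step-by-step execution trace:
1. try: `elements.append('W')` → elements = ['W']. No exception raised.
2. `except` is skipped.
3. `else` runs (try completed without exception): `elements.append('X')` → elements = ['W', 'X'].
Result: ['W', 'X']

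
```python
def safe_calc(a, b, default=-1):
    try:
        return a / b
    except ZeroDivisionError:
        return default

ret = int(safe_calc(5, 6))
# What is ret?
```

Step-by-step execution trace:
1. `safe_calc(5, 6)` enters try: `return 5 / 6` → returns 0.8333333333333334. No exception raised.
2. `except ZeroDivisionError` is skipped.
3. `int(0.8333333333333334)` → 0 → ret = 0.
Result: 0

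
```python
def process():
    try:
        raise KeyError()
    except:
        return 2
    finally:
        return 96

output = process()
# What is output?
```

Step-by-step execution trace:
1. `process()` enters try: `raise KeyError()` raises KeyError.
2. bare `except` matches → `return 2` sets pending return value 2.
3. Before returning, `finally: return 96` runs and overrides the pending return.
4. process() returns 96 → output = 96.
Result: 96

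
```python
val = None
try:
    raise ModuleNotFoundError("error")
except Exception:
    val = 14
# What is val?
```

Step-by-step execution trace:
1. `raise ModuleNotFoundError(...)` raises ModuleNotFoundError.
2. `except Exception` matches (ModuleNotFoundError is a subclass of Exception) → val = 14.
Result: 14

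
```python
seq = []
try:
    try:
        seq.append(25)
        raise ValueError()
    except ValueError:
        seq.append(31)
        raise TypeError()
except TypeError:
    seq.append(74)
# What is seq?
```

Step-by-step execution trace:
1. Inner try: `seq.append(25)` → seq = [25].
2. `raise ValueError()` raises ValueError.
3. Inner `except ValueError` matches → `seq.append(31)` → seq = [25, 31].
4. `raise TypeError()` raises TypeError; propagates to outer try.
5. Outer `except TypeError` matches → `seq.append(74)` → seq = [25, 31, 74].
Result: [25, 31, 74]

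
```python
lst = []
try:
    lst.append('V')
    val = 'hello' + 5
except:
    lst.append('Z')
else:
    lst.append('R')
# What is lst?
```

Step-by-step execution trace:
1. try: `lst.append('V')` → lst = ['V'].
2. `val = 'hello' + 5` raises TypeError.
3. bare `except` matches → `lst.append('Z')` → lst = ['V', 'Z'].
4. `else` is skipped (an exception was raised).
Result: ['V', 'Z']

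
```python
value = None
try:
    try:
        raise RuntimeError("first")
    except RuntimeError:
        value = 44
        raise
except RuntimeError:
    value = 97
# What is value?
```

Step-by-step execution trace:
1. Inner try: `raise RuntimeError("first")` raises RuntimeError.
2. Inner `except RuntimeError` matches → value = 44.
3. bare `raise` re-raises the same RuntimeError.
4. Outer `except RuntimeError` matches → value = 97.
Result: 97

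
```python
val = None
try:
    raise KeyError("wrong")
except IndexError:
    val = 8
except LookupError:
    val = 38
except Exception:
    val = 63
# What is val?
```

Step-by-step execution trace:
1. `raise KeyError(...)` raises KeyError.
2. `except IndexError` does not match (KeyError is not a subclass of IndexError); skipped.
3. `except LookupError` matches (KeyError is a subclass of LookupError) → val = 38.
4. `except Exception` is not reached.
Result: 38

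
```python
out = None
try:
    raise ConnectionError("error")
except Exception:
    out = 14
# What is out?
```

Step-by-step execution trace:
1. `raise ConnectionError(...)` raises ConnectionError.
2. `except Exception` matches (ConnectionError is a subclass of Exception) → out = 14.
Result: 14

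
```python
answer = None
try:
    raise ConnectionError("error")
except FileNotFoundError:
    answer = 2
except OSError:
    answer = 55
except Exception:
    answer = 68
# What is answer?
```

Step-by-step execution trace:
1. `raise ConnectionError(...)` raises ConnectionError.
2. `except FileNotFoundError` does not match (ConnectionError is not a subclass of FileNotFoundError); skipped.
3. `except OSError` matches (ConnectionError is a subclass of OSError) → answer = 55.
4. `except Exception` is not reached.
Result: 55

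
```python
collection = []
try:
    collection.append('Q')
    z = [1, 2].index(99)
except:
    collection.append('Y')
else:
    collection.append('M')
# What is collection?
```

Step-by-step execution trace:
1. try: `collection.append('Q')` → collection = ['Q'].
2. `z = [1, 2].index(99)` raises ValueError.
3. bare `except` matches → `collection.append('Y')` → collection = ['Q', 'Y'].
4. `else` is skipped (an exception was raised).
Result: ['Q', 'Y']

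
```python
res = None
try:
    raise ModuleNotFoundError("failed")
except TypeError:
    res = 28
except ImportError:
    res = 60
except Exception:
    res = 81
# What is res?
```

Step-by-step execution trace:
1. `raise ModuleNotFoundError(...)` raises ModuleNotFoundError.
2. `except TypeError` does not match (ModuleNotFoundError is not a subclass of TypeError); skipped.
3. `except ImportError` matches (ModuleNotFoundError is a subclass of ImportError) → res = 60.
4. `except Exception` is not reached.
Result: 60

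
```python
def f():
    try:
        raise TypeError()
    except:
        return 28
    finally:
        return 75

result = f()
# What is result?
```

Step-by-step execution trace:
1. `f()` enters try: `raise TypeError()` raises TypeError.
2. bare `except` matches → `return 28` sets pending return value 28.
3. Before returning, `finally: return 75` runs and overrides the pending return.
4. f() returns 75 → result = 75.
Result: 75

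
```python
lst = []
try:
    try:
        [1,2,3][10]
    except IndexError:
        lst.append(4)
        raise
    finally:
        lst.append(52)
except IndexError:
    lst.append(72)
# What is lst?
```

Step-by-step execution trace:
1. Inner try: `[1,2,3][10]` raises IndexError.
2. Inner `except IndexError` matches → `lst.append(4)` → lst = [4].
3. bare `raise` re-raises IndexError.
4. Inner `finally` runs during unwinding: `lst.append(52)` → lst = [4, 52].
5. Outer `except IndexError` matches → `lst.append(72)` → lst = [4, 52, 72].
Result: [4, 52, 72]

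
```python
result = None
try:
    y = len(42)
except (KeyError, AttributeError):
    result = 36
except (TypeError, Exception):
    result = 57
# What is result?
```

Step-by-step execution trace:
1. `y = len(42)` raises TypeError.
2. `except (KeyError, AttributeError)` does not match TypeError; skipped.
3. `except (TypeError, Exception)` matches (TypeError is in the tuple) → result = 57.
Result: 57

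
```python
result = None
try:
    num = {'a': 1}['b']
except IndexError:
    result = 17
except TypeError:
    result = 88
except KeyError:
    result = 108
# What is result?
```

Step-by-step execution trace:
1. `num = {'a': 1}['b']` raises KeyError.
2. `except IndexError` does not match KeyError; skipped.
3. `except TypeError` does not match KeyError; skipped.
4. `except KeyError` matches → result = 108.
Result: 108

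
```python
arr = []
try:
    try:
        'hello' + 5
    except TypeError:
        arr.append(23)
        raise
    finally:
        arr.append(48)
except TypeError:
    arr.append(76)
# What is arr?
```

Step-by-step execution trace:
1. Inner try: `'hello' + 5` raises TypeError.
2. Inner `except TypeError` matches → `arr.append(23)` → arr = [23].
3. bare `raise` re-raises TypeError.
4. Inner `finally` runs during unwinding: `arr.append(48)` → arr = [23, 48].
5. Outer `except TypeError` matches → `arr.append(76)` → arr = [23, 48, 76].
Result: [23, 48, 76]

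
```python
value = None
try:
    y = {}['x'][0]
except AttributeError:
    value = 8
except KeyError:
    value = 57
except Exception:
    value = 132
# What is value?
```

Step-by-step execution trace:
1. `y = {}['x'][0]` raises KeyError.
2. `except AttributeError` does not match KeyError; skipped.
3. `except KeyError` matches → value = 57.
4. Remaining except clauses are skipped.
Result: 57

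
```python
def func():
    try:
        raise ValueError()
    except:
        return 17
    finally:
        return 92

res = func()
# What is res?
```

Step-by-step execution trace:
1. `func()` enters try: `raise ValueError()` raises ValueError.
2. bare `except` matches → `return 17` sets pending return value 17.
3. Before returning, `finally: return 92` runs and overrides the pending return.
4. func() returns 92 → res = 92.
Result: 92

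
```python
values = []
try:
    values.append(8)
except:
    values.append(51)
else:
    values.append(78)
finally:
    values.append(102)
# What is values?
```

Step-by-step execution trace:
1. try: `values.append(8)` → values = [8]. No exception raised.
2. `except` is skipped.
3. `else` runs: `values.append(78)` → values = [8, 78].
4. `finally` always runs: `values.append(102)` → values = [8, 78, 102].
Result: [8, 78, 102]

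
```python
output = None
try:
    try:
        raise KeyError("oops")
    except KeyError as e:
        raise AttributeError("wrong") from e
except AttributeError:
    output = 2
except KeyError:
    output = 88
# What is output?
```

Step-by-step execution trace:
1. Inner try raises KeyError; inner `except KeyError as e` catches it.
2. `raise AttributeError(...) from e` raises AttributeError (KeyError is attached as __cause__, but only AttributeError is active).
3. Outer `except AttributeError` matches → output = 2.
4. `except KeyError` is not reached.
Result: 2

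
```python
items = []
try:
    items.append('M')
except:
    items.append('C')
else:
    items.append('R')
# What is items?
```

Step-by-step execution trace:
1. try: `items.append('M')` → items = ['M']. No exception raised.
2. `except` is skipped.
3. `else` runs (try completed without exception): `items.append('R')` → items = ['M', 'R'].
Result: ['M', 'R']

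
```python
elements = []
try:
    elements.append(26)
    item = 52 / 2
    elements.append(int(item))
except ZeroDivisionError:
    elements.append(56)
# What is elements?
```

Step-by-step execution trace:
1. try: `elements.append(26)` → elements = [26].
2. `item = 52 / 2` → item = 26.0. No exception raised.
3. `elements.append(int(item))` → elements = [26, 26].
4. `except ZeroDivisionError` is skipped (no exception was raised).
Result: [26, 26]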